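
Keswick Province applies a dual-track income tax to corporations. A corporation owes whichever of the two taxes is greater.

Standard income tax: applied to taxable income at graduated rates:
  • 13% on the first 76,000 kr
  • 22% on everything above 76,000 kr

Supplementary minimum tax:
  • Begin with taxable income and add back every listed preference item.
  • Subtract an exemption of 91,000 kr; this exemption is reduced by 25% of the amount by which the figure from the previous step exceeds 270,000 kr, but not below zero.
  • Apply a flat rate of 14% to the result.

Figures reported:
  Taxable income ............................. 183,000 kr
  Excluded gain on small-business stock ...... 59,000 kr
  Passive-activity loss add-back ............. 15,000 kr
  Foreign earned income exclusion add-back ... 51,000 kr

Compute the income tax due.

Supplementary minimum tax:
  Adjusted income: 183,000 kr + 59,000 kr + 15,000 kr + 51,000 kr = 308,000 kr
  Exemption: 91,000 kr − 25% × (308,000 kr − 270,000 kr) = 91,000 kr − 9,500 kr = 81,500 kr
  Base: 308,000 kr − 81,500 kr = 226,500 kr
  226,500 kr × 14% = 31,710 kr

Standard income tax:
  76,000 kr × 13% = 9,880 kr
  107,000 kr × 22% = 23,540 kr
  → 33,420 kr

33,420 kr > 31,710 kr, so the standard income tax governs.

33,420 kr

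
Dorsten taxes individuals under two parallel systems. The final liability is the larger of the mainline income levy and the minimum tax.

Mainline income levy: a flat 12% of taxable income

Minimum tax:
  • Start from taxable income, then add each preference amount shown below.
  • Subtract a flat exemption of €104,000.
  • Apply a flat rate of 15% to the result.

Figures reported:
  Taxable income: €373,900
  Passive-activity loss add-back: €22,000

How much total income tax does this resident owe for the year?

€44,868

Minimum tax:
  Adjusted income: €373,900 + €22,000 = €395,900
  Less exemption €104,000 → base €291,900
  €291,900 × 15% = €43,785

Mainline income levy:
  €373,900 × 12% = €44,868

€44,868 > €43,785, so the mainline income levy governs.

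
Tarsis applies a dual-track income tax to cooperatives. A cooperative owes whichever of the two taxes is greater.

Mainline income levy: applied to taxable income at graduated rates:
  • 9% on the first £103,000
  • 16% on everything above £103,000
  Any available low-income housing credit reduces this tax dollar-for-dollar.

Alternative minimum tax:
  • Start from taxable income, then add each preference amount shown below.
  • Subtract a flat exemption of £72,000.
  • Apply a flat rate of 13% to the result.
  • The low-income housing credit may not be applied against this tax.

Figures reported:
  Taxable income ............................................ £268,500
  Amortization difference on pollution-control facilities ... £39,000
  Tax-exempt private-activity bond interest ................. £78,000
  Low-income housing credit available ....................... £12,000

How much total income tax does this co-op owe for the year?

Mainline income levy:
  £103,000 × 9% = £9,270
  £165,500 × 16% = £26,480
  → £35,750
  Less low-income housing credit £12,000 → £23,750

Alternative minimum tax:
  Adjusted income: £268,500 + £39,000 + £78,000 = £385,500
  Less exemption £72,000 → base £313,500
  £313,500 × 13% = £40,755

£40,755 > £23,750, so the alternative minimum tax is the binding amount.

£40,755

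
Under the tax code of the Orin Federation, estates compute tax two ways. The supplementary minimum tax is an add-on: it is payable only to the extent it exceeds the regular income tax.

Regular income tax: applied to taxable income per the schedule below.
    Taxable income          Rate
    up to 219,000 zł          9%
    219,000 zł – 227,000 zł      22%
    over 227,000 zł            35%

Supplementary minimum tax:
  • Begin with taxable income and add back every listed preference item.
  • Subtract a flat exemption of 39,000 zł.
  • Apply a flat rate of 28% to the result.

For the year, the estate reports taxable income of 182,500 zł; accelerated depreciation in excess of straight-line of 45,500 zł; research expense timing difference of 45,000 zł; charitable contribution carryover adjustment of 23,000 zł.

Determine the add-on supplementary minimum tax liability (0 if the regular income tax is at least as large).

55,535 zł

Regular income tax:
  182,500 zł × 9% = 16,425 zł

Supplementary minimum tax:
  Adjusted income: 182,500 zł + 45,500 zł + 45,000 zł + 23,000 zł = 296,000 zł
  Less exemption 39,000 zł → base 257,000 zł
  257,000 zł × 28% = 71,960 zł

Excess of supplementary minimum tax over regular income tax: 71,960 zł − 16,425 zł = 55,535 zł.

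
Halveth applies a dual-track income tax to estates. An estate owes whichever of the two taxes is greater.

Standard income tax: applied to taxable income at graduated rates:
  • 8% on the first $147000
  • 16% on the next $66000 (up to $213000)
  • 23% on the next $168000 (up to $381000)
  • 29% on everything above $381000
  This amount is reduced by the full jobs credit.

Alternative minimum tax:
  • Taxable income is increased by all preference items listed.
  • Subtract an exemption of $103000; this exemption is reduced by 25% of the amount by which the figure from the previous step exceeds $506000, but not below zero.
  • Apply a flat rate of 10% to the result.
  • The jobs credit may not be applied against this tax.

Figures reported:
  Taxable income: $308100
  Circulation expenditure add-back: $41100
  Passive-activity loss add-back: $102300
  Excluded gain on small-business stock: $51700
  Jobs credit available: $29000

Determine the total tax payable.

$40020

Standard income tax:
  $147000 × 8% = $11760
  $66000 × 16% = $10560
  $95100 × 23% = $21873
  → $44193
  Less jobs credit $29000 → $15193

Alternative minimum tax:
  Adjusted income: $308100 + $41100 + $102300 + $51700 = $503200
  Exemption: $503200 ≤ $506000, so full $103000 applies
  Base: $503200 − $103000 = $400200
  $400200 × 10% = $40020

$40020 > $15193, so the alternative minimum tax is the binding amount.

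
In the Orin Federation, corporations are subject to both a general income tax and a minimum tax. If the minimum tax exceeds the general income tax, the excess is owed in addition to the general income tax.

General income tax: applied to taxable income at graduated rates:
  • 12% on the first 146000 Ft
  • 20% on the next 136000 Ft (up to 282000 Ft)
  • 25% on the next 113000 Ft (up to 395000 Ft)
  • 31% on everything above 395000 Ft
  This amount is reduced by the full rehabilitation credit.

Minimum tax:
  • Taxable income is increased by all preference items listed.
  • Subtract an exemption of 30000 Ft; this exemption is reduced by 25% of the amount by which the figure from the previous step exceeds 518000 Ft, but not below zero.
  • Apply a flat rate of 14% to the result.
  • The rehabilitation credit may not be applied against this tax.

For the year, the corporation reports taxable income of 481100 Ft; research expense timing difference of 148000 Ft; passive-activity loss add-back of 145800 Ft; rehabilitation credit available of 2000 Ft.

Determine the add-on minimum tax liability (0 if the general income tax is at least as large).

General income tax:
  146000 Ft × 12% = 17520 Ft
  136000 Ft × 20% = 27200 Ft
  113000 Ft × 25% = 28250 Ft
  86100 Ft × 31% = 26691 Ft
  → 99661 Ft
  Less rehabilitation credit 2000 Ft → 97661 Ft

Minimum tax:
  Adjusted income: 481100 Ft + 148000 Ft + 145800 Ft = 774900 Ft
  Exemption: 25% × (774900 Ft − 518000 Ft) = 64225 Ft ≥ 30000 Ft, so the exemption is fully phased out
  Base: 774900 Ft − 0 Ft = 774900 Ft
  774900 Ft × 14% = 108486 Ft

Excess of minimum tax over general income tax: 108486 Ft − 97661 Ft = 10825 Ft.

10825 Ft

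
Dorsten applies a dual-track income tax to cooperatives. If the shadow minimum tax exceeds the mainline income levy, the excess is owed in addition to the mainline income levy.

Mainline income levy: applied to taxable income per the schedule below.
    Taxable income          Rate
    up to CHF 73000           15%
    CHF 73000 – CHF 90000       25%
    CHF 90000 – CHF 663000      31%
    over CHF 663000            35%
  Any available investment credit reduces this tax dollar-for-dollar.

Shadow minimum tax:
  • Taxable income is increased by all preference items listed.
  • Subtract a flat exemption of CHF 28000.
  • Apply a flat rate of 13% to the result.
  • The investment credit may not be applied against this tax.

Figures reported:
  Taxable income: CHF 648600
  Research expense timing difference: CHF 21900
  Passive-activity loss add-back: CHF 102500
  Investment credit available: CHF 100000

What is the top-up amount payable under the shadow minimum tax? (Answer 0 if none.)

Mainline income levy:
  CHF 73000 × 15% = CHF 10950
  CHF 17000 × 25% = CHF 4250
  CHF 558600 × 31% = CHF 173166
  → CHF 188366
  Less investment credit CHF 100000 → CHF 88366

Shadow minimum tax:
  Adjusted income: CHF 648600 + CHF 21900 + CHF 102500 = CHF 773000
  Less exemption CHF 28000 → base CHF 745000
  CHF 745000 × 13% = CHF 96850

Excess of shadow minimum tax over mainline income levy: CHF 96850 − CHF 88366 = CHF 8484.

CHF 8484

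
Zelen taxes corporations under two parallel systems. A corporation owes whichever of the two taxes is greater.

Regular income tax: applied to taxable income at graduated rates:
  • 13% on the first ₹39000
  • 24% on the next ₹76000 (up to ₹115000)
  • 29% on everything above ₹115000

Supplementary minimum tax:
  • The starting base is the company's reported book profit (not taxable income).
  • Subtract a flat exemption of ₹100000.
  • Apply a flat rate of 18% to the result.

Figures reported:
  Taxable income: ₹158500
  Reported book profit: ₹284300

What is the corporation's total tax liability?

Regular income tax:
  ₹39000 × 13% = ₹5070
  ₹76000 × 24% = ₹18240
  ₹43500 × 29% = ₹12615
  → ₹35925

Supplementary minimum tax:
  Base (reported book profit): ₹284300
  Less exemption ₹100000 → base ₹184300
  ₹184300 × 18% = ₹33174

₹35925 > ₹33174, so the regular income tax governs.

₹35925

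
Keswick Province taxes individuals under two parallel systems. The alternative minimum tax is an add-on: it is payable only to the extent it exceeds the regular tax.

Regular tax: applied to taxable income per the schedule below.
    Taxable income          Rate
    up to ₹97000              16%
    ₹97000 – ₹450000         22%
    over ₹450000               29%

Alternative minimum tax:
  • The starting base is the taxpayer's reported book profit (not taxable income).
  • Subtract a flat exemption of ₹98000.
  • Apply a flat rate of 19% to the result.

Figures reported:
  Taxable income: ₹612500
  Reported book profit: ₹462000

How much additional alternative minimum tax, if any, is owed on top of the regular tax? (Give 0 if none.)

₹0

Regular tax:
  ₹97000 × 16% = ₹15520
  ₹353000 × 22% = ₹77660
  ₹162500 × 29% = ₹47125
  → ₹140305

Alternative minimum tax:
  Base (reported book profit): ₹462000
  Less exemption ₹98000 → base ₹364000
  ₹364000 × 19% = ₹69160

₹69160 ≤ ₹140305, so no add-on is due.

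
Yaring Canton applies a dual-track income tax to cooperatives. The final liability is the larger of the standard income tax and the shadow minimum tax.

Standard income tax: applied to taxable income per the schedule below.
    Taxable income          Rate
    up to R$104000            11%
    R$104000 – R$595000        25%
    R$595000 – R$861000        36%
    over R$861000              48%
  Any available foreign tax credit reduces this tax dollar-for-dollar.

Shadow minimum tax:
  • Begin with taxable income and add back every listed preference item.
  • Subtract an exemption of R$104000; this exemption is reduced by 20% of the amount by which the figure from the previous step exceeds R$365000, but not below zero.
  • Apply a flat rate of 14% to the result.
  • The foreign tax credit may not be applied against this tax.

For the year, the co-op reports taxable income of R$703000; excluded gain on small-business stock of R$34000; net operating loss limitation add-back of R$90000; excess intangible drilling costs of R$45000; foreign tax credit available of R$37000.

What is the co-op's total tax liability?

Shadow minimum tax:
  Adjusted income: R$703000 + R$34000 + R$90000 + R$45000 = R$872000
  Exemption: R$104000 − 20% × (R$872000 − R$365000) = R$104000 − R$101400 = R$2600
  Base: R$872000 − R$2600 = R$869400
  R$869400 × 14% = R$121716

Standard income tax:
  R$104000 × 11% = R$11440
  R$491000 × 25% = R$122750
  R$108000 × 36% = R$38880
  → R$173070
  Less foreign tax credit R$37000 → R$136070

R$136070 > R$121716, so the standard income tax governs.

R$136070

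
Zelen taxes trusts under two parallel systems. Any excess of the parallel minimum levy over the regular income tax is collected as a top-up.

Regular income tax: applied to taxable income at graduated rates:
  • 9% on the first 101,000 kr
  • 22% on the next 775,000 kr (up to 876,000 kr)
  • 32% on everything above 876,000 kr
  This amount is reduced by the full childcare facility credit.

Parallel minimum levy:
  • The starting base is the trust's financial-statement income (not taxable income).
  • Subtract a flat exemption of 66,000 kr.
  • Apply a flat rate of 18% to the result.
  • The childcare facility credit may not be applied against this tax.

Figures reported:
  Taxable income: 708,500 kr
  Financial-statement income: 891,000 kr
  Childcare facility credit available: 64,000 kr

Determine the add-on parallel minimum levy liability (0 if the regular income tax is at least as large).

69,760 kr

Regular income tax:
  101,000 kr × 9% = 9,090 kr
  607,500 kr × 22% = 133,650 kr
  → 142,740 kr
  Less childcare facility credit 64,000 kr → 78,740 kr

Parallel minimum levy:
  Base (financial-statement income): 891,000 kr
  Less exemption 66,000 kr → base 825,000 kr
  825,000 kr × 18% = 148,500 kr

Excess of parallel minimum levy over regular income tax: 148,500 kr − 78,740 kr = 69,760 kr.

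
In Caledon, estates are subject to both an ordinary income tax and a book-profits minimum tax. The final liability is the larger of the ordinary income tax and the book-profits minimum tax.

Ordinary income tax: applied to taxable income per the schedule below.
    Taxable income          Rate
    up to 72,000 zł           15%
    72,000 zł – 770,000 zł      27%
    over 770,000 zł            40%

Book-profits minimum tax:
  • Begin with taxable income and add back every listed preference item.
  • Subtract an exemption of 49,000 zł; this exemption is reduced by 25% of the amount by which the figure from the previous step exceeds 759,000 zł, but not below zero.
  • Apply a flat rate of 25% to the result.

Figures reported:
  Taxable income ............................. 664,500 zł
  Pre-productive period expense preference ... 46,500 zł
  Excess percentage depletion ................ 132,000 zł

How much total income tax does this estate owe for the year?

Ordinary income tax:
  72,000 zł × 15% = 10,800 zł
  592,500 zł × 27% = 159,975 zł
  → 170,775 zł

Book-profits minimum tax:
  Adjusted income: 664,500 zł + 46,500 zł + 132,000 zł = 843,000 zł
  Exemption: 49,000 zł − 25% × (843,000 zł − 759,000 zł) = 49,000 zł − 21,000 zł = 28,000 zł
  Base: 843,000 zł − 28,000 zł = 815,000 zł
  815,000 zł × 25% = 203,750 zł

203,750 zł > 170,775 zł, so the book-profits minimum tax is the binding amount.

203,750 zł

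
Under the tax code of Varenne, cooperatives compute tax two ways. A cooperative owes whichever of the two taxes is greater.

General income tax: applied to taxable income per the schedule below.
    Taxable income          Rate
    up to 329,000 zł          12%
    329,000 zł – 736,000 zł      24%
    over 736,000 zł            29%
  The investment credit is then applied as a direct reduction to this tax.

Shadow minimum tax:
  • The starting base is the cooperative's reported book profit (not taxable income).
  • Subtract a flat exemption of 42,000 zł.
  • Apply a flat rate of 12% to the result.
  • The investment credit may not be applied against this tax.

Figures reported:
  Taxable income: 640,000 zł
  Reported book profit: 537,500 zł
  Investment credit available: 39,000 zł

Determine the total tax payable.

75,120 zł

Shadow minimum tax:
  Base (reported book profit): 537,500 zł
  Less exemption 42,000 zł → base 495,500 zł
  495,500 zł × 12% = 59,460 zł

General income tax:
  329,000 zł × 12% = 39,480 zł
  311,000 zł × 24% = 74,640 zł
  → 114,120 zł
  Less investment credit 39,000 zł → 75,120 zł

75,120 zł > 59,460 zł, so the general income tax governs.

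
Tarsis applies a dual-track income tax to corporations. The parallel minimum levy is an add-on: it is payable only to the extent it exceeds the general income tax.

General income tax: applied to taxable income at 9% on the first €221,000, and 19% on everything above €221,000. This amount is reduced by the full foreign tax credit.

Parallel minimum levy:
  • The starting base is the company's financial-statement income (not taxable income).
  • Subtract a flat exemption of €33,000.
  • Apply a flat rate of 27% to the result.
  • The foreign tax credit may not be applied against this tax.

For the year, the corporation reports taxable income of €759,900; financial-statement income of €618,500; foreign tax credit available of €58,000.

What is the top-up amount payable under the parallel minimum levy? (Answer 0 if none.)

General income tax:
  €221,000 × 9% = €19,890
  €538,900 × 19% = €102,391
  → €122,281
  Less foreign tax credit €58,000 → €64,281

Parallel minimum levy:
  Base (financial-statement income): €618,500
  Less exemption €33,000 → base €585,500
  €585,500 × 27% = €158,085

Excess of parallel minimum levy over general income tax: €158,085 − €64,281 = €93,804.

€93,804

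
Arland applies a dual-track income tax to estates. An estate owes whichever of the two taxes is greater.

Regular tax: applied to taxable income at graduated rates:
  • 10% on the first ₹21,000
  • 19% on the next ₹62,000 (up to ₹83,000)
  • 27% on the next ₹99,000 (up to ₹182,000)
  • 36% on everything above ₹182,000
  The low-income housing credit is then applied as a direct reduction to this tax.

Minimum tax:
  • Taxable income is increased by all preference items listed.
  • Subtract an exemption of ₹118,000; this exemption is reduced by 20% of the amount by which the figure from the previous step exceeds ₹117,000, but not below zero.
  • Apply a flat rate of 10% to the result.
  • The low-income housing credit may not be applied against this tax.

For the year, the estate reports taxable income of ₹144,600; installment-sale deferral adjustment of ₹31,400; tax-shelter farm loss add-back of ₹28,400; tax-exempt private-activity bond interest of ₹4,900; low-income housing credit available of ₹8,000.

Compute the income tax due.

Minimum tax:
  Adjusted income: ₹144,600 + ₹31,400 + ₹28,400 + ₹4,900 = ₹209,300
  Exemption: ₹118,000 − 20% × (₹209,300 − ₹117,000) = ₹118,000 − ₹18,460 = ₹99,540
  Base: ₹209,300 − ₹99,540 = ₹109,760
  ₹109,760 × 10% = ₹10,976

Regular tax:
  ₹21,000 × 10% = ₹2,100
  ₹62,000 × 19% = ₹11,780
  ₹61,600 × 27% = ₹16,632
  → ₹30,512
  Less low-income housing credit ₹8,000 → ₹22,512

₹22,512 > ₹10,976, so the regular tax governs.

₹22,512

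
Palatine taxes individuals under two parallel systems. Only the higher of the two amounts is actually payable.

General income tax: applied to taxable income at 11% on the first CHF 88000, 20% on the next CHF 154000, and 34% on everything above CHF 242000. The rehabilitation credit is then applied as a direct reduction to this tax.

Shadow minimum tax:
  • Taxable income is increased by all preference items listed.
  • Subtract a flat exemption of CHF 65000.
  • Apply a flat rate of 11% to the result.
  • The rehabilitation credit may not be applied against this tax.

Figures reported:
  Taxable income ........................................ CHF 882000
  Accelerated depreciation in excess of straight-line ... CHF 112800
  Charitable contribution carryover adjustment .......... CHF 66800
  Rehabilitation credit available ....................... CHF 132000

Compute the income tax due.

Shadow minimum tax:
  Adjusted income: CHF 882000 + CHF 112800 + CHF 66800 = CHF 1061600
  Less exemption CHF 65000 → base CHF 996600
  CHF 996600 × 11% = CHF 109626

General income tax:
  CHF 88000 × 11% = CHF 9680
  CHF 154000 × 20% = CHF 30800
  CHF 640000 × 34% = CHF 217600
  → CHF 258080
  Less rehabilitation credit CHF 132000 → CHF 126080

CHF 126080 > CHF 109626, so the general income tax governs.

CHF 126080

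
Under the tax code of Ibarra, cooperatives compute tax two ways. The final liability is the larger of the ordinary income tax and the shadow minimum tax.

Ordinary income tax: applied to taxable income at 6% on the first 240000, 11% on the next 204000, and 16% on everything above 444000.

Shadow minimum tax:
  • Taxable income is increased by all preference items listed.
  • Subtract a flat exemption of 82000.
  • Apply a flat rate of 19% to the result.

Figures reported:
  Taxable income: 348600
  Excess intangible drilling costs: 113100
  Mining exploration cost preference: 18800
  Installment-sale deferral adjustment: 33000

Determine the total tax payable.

81985

Ordinary income tax:
  240000 × 6% = 14400
  108600 × 11% = 11946
  → 26346

Shadow minimum tax:
  Adjusted income: 348600 + 113100 + 18800 + 33000 = 513500
  Less exemption 82000 → base 431500
  431500 × 19% = 81985

81985 > 26346, so the shadow minimum tax is the binding amount.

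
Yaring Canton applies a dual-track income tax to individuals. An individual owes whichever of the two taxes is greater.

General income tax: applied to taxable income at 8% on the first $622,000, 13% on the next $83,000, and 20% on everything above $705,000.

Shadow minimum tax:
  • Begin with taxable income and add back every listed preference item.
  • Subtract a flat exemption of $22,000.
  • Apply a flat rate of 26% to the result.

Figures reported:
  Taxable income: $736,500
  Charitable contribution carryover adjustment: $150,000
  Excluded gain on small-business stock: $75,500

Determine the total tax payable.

General income tax:
  $622,000 × 8% = $49,760
  $83,000 × 13% = $10,790
  $31,500 × 20% = $6,300
  → $66,850

Shadow minimum tax:
  Adjusted income: $736,500 + $150,000 + $75,500 = $962,000
  Less exemption $22,000 → base $940,000
  $940,000 × 26% = $244,400

$244,400 > $66,850, so the shadow minimum tax is the binding amount.

$244,400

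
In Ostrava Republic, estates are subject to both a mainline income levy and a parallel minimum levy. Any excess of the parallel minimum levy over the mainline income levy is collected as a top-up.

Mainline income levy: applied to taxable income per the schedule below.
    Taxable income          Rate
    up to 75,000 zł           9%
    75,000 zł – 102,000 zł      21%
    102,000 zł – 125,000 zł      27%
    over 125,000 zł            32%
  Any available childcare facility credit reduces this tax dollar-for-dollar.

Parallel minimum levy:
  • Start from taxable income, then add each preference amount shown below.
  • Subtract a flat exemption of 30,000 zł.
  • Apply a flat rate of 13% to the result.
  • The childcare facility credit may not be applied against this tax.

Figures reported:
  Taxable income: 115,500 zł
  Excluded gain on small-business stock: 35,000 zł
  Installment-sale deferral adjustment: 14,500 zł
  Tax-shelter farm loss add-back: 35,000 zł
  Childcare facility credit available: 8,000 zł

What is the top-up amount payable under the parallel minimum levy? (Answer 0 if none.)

Parallel minimum levy:
  Adjusted income: 115,500 zł + 35,000 zł + 14,500 zł + 35,000 zł = 200,000 zł
  Less exemption 30,000 zł → base 170,000 zł
  170,000 zł × 13% = 22,100 zł

Mainline income levy:
  75,000 zł × 9% = 6,750 zł
  27,000 zł × 21% = 5,670 zł
  13,500 zł × 27% = 3,645 zł
  → 16,065 zł
  Less childcare facility credit 8,000 zł → 8,065 zł

Excess of parallel minimum levy over mainline income levy: 22,100 zł − 8,065 zł = 14,035 zł.

14,035 zł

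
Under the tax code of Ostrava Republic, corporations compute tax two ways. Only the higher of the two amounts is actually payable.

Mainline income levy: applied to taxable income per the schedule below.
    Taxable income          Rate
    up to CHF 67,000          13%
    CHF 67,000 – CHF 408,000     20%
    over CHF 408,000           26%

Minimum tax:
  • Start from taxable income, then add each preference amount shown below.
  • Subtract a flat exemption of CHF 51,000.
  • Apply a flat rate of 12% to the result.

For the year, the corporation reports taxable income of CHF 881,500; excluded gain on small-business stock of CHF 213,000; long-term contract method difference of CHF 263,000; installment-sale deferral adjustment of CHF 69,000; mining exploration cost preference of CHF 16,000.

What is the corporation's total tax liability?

CHF 200,020

Minimum tax:
  Adjusted income: CHF 881,500 + CHF 213,000 + CHF 263,000 + CHF 69,000 + CHF 16,000 = CHF 1,442,500
  Less exemption CHF 51,000 → base CHF 1,391,500
  CHF 1,391,500 × 12% = CHF 166,980

Mainline income levy:
  CHF 67,000 × 13% = CHF 8,710
  CHF 341,000 × 20% = CHF 68,200
  CHF 473,500 × 26% = CHF 123,110
  → CHF 200,020

CHF 200,020 > CHF 166,980, so the mainline income levy governs.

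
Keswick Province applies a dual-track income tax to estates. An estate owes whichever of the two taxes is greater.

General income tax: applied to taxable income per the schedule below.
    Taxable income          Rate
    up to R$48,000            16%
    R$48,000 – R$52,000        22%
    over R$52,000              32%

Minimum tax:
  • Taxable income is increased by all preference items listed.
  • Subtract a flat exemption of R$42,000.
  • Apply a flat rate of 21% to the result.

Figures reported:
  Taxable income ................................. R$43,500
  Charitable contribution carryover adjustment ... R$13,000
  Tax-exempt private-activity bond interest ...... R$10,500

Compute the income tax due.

Minimum tax:
  Adjusted income: R$43,500 + R$13,000 + R$10,500 = R$67,000
  Less exemption R$42,000 → base R$25,000
  R$25,000 × 21% = R$5,250

General income tax:
  R$43,500 × 16% = R$6,960

R$6,960 > R$5,250, so the general income tax governs.

R$6,960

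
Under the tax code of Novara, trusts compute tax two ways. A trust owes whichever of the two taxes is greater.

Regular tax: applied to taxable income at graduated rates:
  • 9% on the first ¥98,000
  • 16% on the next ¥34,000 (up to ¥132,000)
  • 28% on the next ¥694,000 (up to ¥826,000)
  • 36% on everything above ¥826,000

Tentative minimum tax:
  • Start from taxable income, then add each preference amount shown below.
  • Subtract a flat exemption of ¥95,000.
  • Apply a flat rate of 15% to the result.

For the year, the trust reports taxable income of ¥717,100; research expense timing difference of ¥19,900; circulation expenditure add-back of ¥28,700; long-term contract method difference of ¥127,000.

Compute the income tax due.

Regular tax:
  ¥98,000 × 9% = ¥8,820
  ¥34,000 × 16% = ¥5,440
  ¥585,100 × 28% = ¥163,828
  → ¥178,088

Tentative minimum tax:
  Adjusted income: ¥717,100 + ¥19,900 + ¥28,700 + ¥127,000 = ¥892,700
  Less exemption ¥95,000 → base ¥797,700
  ¥797,700 × 15% = ¥119,655

¥178,088 > ¥119,655, so the regular tax governs.

¥178,088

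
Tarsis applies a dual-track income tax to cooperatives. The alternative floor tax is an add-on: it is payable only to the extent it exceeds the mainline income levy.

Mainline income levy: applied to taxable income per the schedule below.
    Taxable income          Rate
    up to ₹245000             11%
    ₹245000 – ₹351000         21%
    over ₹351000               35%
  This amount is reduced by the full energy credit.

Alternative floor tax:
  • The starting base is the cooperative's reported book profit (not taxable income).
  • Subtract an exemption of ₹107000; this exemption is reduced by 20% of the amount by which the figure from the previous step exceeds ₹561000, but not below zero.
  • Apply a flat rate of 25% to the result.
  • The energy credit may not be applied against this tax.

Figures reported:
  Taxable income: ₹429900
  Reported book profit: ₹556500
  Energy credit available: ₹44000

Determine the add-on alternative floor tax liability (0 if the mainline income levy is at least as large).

₹79550

Mainline income levy:
  ₹245000 × 11% = ₹26950
  ₹106000 × 21% = ₹22260
  ₹78900 × 35% = ₹27615
  → ₹76825
  Less energy credit ₹44000 → ₹32825

Alternative floor tax:
  Base (reported book profit): ₹556500
  Exemption: ₹556500 ≤ ₹561000, so full ₹107000 applies
  Base: ₹556500 − ₹107000 = ₹449500
  ₹449500 × 25% = ₹112375

Excess of alternative floor tax over mainline income levy: ₹112375 − ₹32825 = ₹79550.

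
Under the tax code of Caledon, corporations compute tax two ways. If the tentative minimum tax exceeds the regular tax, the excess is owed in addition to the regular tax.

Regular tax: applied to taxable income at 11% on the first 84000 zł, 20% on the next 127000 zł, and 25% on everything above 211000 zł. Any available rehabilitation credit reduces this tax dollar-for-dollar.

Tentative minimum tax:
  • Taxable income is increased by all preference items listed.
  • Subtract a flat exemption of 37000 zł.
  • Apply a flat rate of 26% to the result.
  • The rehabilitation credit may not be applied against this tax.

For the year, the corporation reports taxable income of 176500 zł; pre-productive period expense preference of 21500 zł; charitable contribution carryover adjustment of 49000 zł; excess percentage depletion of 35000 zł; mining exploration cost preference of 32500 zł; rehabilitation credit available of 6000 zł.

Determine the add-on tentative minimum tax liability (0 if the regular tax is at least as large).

50410 zł

Regular tax:
  84000 zł × 11% = 9240 zł
  92500 zł × 20% = 18500 zł
  → 27740 zł
  Less rehabilitation credit 6000 zł → 21740 zł

Tentative minimum tax:
  Adjusted income: 176500 zł + 21500 zł + 49000 zł + 35000 zł + 32500 zł = 314500 zł
  Less exemption 37000 zł → base 277500 zł
  277500 zł × 26% = 72150 zł

Excess of tentative minimum tax over regular tax: 72150 zł − 21740 zł = 50410 zł.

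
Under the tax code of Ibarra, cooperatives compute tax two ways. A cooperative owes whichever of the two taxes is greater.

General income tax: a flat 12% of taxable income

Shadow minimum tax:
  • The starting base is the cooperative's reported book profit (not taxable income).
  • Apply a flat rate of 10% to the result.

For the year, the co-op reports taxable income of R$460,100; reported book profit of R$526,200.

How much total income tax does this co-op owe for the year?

Shadow minimum tax:
  Base (reported book profit): R$526,200
  R$526,200 × 10% = R$52,620

General income tax:
  R$460,100 × 12% = R$55,212

R$55,212 > R$52,620, so the general income tax governs.

R$55,212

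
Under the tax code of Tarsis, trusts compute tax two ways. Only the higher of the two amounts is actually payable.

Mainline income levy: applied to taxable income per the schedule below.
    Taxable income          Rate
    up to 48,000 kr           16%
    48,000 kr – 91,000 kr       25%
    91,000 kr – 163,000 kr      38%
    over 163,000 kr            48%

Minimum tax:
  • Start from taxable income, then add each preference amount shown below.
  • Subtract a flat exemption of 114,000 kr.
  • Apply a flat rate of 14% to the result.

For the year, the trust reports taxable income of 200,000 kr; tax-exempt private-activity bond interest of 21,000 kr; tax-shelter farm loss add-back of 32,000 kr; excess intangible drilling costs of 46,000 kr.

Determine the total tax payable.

Mainline income levy:
  48,000 kr × 16% = 7,680 kr
  43,000 kr × 25% = 10,750 kr
  72,000 kr × 38% = 27,360 kr
  37,000 kr × 48% = 17,760 kr
  → 63,550 kr

Minimum tax:
  Adjusted income: 200,000 kr + 21,000 kr + 32,000 kr + 46,000 kr = 299,000 kr
  Less exemption 114,000 kr → base 185,000 kr
  185,000 kr × 14% = 25,900 kr

63,550 kr > 25,900 kr, so the mainline income levy governs.

63,550 kr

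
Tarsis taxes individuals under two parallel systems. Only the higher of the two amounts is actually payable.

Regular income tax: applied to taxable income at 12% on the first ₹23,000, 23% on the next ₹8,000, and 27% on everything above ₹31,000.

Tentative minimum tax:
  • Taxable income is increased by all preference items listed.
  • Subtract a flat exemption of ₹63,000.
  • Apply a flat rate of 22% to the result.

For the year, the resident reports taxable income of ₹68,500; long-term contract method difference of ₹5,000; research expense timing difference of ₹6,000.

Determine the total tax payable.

₹14,725

Tentative minimum tax:
  Adjusted income: ₹68,500 + ₹5,000 + ₹6,000 = ₹79,500
  Less exemption ₹63,000 → base ₹16,500
  ₹16,500 × 22% = ₹3,630

Regular income tax:
  ₹23,000 × 12% = ₹2,760
  ₹8,000 × 23% = ₹1,840
  ₹37,500 × 27% = ₹10,125
  → ₹14,725

₹14,725 > ₹3,630, so the regular income tax governs.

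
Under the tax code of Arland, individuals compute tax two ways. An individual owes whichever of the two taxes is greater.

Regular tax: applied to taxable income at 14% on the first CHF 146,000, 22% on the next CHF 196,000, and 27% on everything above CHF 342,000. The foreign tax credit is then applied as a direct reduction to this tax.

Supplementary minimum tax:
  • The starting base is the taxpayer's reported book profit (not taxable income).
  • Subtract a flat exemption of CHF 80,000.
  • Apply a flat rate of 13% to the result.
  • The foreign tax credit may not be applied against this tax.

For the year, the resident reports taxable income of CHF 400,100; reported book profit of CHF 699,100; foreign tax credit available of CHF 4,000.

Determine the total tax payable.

Regular tax:
  CHF 146,000 × 14% = CHF 20,440
  CHF 196,000 × 22% = CHF 43,120
  CHF 58,100 × 27% = CHF 15,687
  → CHF 79,247
  Less foreign tax credit CHF 4,000 → CHF 75,247

Supplementary minimum tax:
  Base (reported book profit): CHF 699,100
  Less exemption CHF 80,000 → base CHF 619,100
  CHF 619,100 × 13% = CHF 80,483

CHF 80,483 > CHF 75,247, so the supplementary minimum tax is the binding amount.

CHF 80,483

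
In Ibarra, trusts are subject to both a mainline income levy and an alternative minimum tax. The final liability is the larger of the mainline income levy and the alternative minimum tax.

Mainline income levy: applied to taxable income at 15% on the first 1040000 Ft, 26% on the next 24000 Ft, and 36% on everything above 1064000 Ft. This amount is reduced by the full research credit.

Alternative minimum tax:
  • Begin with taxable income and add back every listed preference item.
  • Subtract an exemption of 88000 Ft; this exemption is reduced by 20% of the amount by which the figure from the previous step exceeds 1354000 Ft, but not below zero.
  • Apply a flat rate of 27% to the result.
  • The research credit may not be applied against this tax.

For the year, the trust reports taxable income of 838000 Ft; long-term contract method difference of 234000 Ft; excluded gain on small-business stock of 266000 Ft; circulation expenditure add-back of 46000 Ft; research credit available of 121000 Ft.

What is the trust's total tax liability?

351540 Ft

Mainline income levy:
  838000 Ft × 15% = 125700 Ft
  Less research credit 121000 Ft → 4700 Ft

Alternative minimum tax:
  Adjusted income: 838000 Ft + 234000 Ft + 266000 Ft + 46000 Ft = 1384000 Ft
  Exemption: 88000 Ft − 20% × (1384000 Ft − 1354000 Ft) = 88000 Ft − 6000 Ft = 82000 Ft
  Base: 1384000 Ft − 82000 Ft = 1302000 Ft
  1302000 Ft × 27% = 351540 Ft

351540 Ft > 4700 Ft, so the alternative minimum tax is the binding amount.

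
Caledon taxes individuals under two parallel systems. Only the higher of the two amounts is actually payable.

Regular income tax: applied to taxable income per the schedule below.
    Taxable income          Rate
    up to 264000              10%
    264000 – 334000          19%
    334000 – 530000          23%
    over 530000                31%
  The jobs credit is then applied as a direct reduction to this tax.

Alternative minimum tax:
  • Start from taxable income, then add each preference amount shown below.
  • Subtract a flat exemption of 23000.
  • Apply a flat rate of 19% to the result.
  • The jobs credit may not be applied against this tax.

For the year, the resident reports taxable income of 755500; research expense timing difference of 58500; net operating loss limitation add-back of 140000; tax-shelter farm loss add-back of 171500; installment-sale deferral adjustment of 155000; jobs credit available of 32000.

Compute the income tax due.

Regular income tax:
  264000 × 10% = 26400
  70000 × 19% = 13300
  196000 × 23% = 45080
  225500 × 31% = 69905
  → 154685
  Less jobs credit 32000 → 122685

Alternative minimum tax:
  Adjusted income: 755500 + 58500 + 140000 + 171500 + 155000 = 1280500
  Less exemption 23000 → base 1257500
  1257500 × 19% = 238925

238925 > 122685, so the alternative minimum tax is the binding amount.

238925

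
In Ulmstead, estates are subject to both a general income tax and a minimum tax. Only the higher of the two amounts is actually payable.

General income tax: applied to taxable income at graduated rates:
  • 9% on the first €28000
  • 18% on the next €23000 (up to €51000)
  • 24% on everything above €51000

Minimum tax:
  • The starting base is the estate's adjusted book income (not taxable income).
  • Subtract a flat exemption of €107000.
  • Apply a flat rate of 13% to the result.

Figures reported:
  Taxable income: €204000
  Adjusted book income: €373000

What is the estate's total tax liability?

€43380

General income tax:
  €28000 × 9% = €2520
  €23000 × 18% = €4140
  €153000 × 24% = €36720
  → €43380

Minimum tax:
  Base (adjusted book income): €373000
  Less exemption €107000 → base €266000
  €266000 × 13% = €34580

€43380 > €34580, so the general income tax governs.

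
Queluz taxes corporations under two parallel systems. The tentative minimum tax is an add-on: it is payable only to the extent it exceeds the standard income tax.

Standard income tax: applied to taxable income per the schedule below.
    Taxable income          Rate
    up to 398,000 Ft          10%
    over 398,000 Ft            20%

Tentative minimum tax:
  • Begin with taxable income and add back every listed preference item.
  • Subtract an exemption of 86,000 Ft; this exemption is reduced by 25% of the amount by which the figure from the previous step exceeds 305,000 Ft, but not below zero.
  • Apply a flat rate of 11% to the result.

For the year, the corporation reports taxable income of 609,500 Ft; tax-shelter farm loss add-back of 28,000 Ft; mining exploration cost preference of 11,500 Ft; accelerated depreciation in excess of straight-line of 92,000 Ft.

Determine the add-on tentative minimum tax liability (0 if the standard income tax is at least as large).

Standard income tax:
  398,000 Ft × 10% = 39,800 Ft
  211,500 Ft × 20% = 42,300 Ft
  → 82,100 Ft

Tentative minimum tax:
  Adjusted income: 609,500 Ft + 28,000 Ft + 11,500 Ft + 92,000 Ft = 741,000 Ft
  Exemption: 25% × (741,000 Ft − 305,000 Ft) = 109,000 Ft ≥ 86,000 Ft, so the exemption is fully phased out
  Base: 741,000 Ft − 0 Ft = 741,000 Ft
  741,000 Ft × 11% = 81,510 Ft

81,510 Ft ≤ 82,100 Ft, so no add-on is due.

0 Ft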